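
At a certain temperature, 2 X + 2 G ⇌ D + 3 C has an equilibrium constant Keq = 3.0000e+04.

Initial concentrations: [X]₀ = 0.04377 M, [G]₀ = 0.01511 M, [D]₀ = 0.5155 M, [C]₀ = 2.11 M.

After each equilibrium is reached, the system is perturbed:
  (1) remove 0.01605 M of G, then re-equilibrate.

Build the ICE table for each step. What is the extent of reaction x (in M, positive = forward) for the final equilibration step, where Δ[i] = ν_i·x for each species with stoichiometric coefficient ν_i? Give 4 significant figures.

x = -0.004326 M

Q₀ = 1.1071e+07 vs Keq = 3.0000e+04 ⇒ Q>K, reverse
Step 1:
                  X         G         D         C
  init      0.04377   0.01511    0.5155      2.11
  Δ         0.07746   0.07746  -0.03873   -0.1162
  eq         0.1212   0.09257    0.4768     1.994
  solve Keq expr → x = -0.03873; check Q = 3.0000e+04
Then remove 0.01605 M of G.
Step 2:
                  X         G         D         C
  init       0.1212   0.07652    0.4768     1.994
  Δ        0.008652  0.008652 -0.004326  -0.01298
  eq         0.1299   0.08518    0.4724     1.981
  solve Keq expr → x = -0.004326; check Q = 3.0000e+04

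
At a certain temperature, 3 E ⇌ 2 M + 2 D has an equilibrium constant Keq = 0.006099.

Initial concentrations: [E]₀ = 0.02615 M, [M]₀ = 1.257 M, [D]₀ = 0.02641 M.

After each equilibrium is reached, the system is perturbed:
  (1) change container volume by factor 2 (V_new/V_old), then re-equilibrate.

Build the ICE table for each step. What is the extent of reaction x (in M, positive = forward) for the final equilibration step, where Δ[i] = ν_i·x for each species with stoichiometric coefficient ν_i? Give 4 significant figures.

Q₀ = 61.63 vs Keq = 0.006099 ⇒ Q>K, reverse
Step 1:
                  E         M         D
  init      0.02615     1.257   0.02641
  Δ         0.03807  -0.02538  -0.02538
  eq        0.06422     1.232  0.001032
  solve Keq expr → x = -0.01269; check Q = 0.006099
Then change container volume by factor 2 (V_new/V_old).
Step 2:
                  E         M         D
  init      0.03211    0.6158 5.1594e-04
  Δ       -3.0467e-04 2.0311e-04 2.0311e-04
  eq         0.0318     0.616 7.1905e-04
  solve Keq expr → x = 1.0156e-04; check Q = 0.006099

x = 1.0156e-04 M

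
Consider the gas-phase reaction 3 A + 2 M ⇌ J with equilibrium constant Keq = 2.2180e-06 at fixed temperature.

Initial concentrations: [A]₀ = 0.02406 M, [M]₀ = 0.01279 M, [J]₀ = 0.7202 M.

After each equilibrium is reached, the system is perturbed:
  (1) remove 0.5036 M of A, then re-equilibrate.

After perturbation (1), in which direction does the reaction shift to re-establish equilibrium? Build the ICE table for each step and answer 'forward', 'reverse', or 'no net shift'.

Direction: reverse

Q₀ = 3.1610e+08 vs Keq = 2.2180e-06 ⇒ Q>K, reverse
Step 1:
                    A           M           J
  I           0.02406     0.01279      0.7202
  C              2.16        1.44     -0.7202
  E             2.185       1.453  4.8822e-05
  solve Keq expr → x = -0.7202; check Q = 2.2180e-06
Then remove 0.5036 M of A.
Step 2:
                    A           M           J
  I             1.681       1.453  4.8822e-05
  C        7.9723e-05  5.3149e-05 -2.6574e-05
  E             1.681       1.453  2.2247e-05
  solve Keq expr → x = -2.6574e-05; check Q = 2.2180e-06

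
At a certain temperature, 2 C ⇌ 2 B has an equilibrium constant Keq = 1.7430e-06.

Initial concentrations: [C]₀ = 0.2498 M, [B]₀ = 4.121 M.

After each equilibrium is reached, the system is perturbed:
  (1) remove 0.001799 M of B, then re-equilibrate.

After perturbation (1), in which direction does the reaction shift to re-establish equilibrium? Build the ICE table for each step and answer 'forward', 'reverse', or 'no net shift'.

Direction: forward

Q₀ = 272.2 vs Keq = 1.7430e-06 ⇒ Q>K, reverse
Step 1:
                   C          B
  Initial     0.2498      4.121
  Change       4.115     -4.115
  Equil        4.365   0.005763
  solve Keq expr → x = -2.058; check Q = 1.7430e-06
Then remove 0.001799 M of B.
Step 2:
                   C          B
  Initial      4.365   0.003964
  Change   -0.001797   0.001797
  Equil        4.363    0.00576
  solve Keq expr → x = 8.9831e-04; check Q = 1.7430e-06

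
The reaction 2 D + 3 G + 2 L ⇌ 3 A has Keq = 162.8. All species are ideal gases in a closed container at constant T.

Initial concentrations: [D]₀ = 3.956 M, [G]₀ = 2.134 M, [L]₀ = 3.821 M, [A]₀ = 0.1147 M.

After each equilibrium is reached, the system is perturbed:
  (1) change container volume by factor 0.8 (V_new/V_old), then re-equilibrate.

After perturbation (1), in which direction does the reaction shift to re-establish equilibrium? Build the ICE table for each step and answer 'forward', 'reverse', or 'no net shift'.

Q₀ = 6.7958e-07 vs Keq = 162.8 ⇒ Q<K, forward
Step 1:
                  D         G         L         A
  I           3.956     2.134     3.821    0.1147
  C          -1.347    -2.021    -1.347     2.021
  E           2.609    0.1129     2.474     2.136
  solve Keq expr → x = 0.6737; check Q = 162.8
Then change container volume by factor 0.8 (V_new/V_old).
Step 2:
                  D         G         L         A
  I           3.261    0.1411     3.092      2.67
  C        -0.02264  -0.03395  -0.02264   0.03395
  E           3.238    0.1071     3.069     2.704
  solve Keq expr → x = 0.01132; check Q = 162.8

Direction: forward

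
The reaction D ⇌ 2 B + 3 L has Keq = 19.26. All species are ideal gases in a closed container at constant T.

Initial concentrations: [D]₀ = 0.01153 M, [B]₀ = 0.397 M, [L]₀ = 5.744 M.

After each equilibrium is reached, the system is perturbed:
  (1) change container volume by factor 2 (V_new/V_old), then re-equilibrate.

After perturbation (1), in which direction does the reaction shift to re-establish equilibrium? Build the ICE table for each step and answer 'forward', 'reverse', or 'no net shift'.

Q₀ = 2591 vs Keq = 19.26 ⇒ Q>K, reverse
Step 1:
                   D          B          L
  Initial    0.01153      0.397      5.744
  Change      0.1314    -0.2629    -0.3943
  Equil        0.143     0.1341       5.35
  solve Keq expr → x = -0.1314; check Q = 19.26
Then change container volume by factor 2 (V_new/V_old).
Step 2:
                   D          B          L
  Initial    0.07149    0.06706      2.675
  Change    -0.04394    0.08787     0.1318
  Equil      0.02755     0.1549      2.807
  solve Keq expr → x = 0.04394; check Q = 19.26

Direction: forward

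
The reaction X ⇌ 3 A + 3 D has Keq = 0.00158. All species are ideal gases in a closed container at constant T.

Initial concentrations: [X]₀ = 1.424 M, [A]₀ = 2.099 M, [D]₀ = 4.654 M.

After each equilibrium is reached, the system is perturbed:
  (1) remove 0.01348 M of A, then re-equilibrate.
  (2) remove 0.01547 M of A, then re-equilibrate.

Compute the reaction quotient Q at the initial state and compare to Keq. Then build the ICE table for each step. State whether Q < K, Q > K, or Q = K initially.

Q₀ = 654.6 vs Keq = 0.00158 ⇒ Q>K, reverse
Step 1:
                    X           A           D
  I             1.424       2.099       4.654
  C            0.6806      -2.042      -2.042
  E             2.105     0.05714       2.612
  solve Keq expr → x = -0.6806; check Q = 0.00158
Then remove 0.01348 M of A.
Step 2:
                    X           A           D
  I             2.105     0.04366       2.612
  C         -0.004385     0.01315     0.01315
  E               2.1     0.05682       2.625
  solve Keq expr → x = 0.004385; check Q = 0.00158
Then remove 0.01547 M of A.
Step 3:
                    X           A           D
  I               2.1     0.04135       2.625
  C         -0.005033      0.0151      0.0151
  E             2.095     0.05644        2.64
  solve Keq expr → x = 0.005033; check Q = 0.00158

Q₀ = 654.6; Q > K (proceeds reverse)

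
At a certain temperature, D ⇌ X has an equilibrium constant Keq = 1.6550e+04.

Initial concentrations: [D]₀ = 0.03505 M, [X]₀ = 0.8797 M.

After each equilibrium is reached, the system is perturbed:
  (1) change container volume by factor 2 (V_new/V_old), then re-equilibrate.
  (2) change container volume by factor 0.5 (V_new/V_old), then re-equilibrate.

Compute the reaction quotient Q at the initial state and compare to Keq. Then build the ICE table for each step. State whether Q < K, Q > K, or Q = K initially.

Q₀ = 25.1 vs Keq = 1.6550e+04 ⇒ Q<K, forward
Step 1:
                   D          X
  init       0.03505     0.8797
  Δ         -0.03499    0.03499
  eq      5.5269e-05     0.9147
  solve Keq expr → x = 0.03499; check Q = 1.6550e+04
Then change container volume by factor 2 (V_new/V_old).
Step 2:
                   D          X
  init    2.7634e-05     0.4573
  Δ                0          0
  eq      2.7634e-05     0.4573
  solve Keq expr → x = 0; check Q = 1.6550e+04
Then change container volume by factor 0.5 (V_new/V_old).
Step 3:
                   D          X
  init    5.5269e-05     0.9147
  Δ                0          0
  eq      5.5269e-05     0.9147
  solve Keq expr → x = 0; check Q = 1.6550e+04

Q₀ = 25.1; Q < K (proceeds forward)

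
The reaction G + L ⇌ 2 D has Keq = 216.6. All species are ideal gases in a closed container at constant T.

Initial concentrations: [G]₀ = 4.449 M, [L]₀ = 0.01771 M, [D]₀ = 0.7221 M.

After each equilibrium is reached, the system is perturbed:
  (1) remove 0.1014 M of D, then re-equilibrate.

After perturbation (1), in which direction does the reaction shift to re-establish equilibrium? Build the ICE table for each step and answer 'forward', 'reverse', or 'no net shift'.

Direction: forward

Q₀ = 6.618 vs Keq = 216.6 ⇒ Q<K, forward
Step 1:
                    G           L           D
  Initial       4.449     0.01771      0.7221
  Change     -0.01711    -0.01711     0.03423
  Equil         4.432  5.9590e-04      0.7563
  solve Keq expr → x = 0.01711; check Q = 216.6
Then remove 0.1014 M of D.
Step 2:
                    G           L           D
  Initial       4.432  5.9590e-04      0.6549
  Change  -1.4865e-04 -1.4865e-04  2.9730e-04
  Equil         4.432  4.4725e-04      0.6552
  solve Keq expr → x = 1.4865e-04; check Q = 216.6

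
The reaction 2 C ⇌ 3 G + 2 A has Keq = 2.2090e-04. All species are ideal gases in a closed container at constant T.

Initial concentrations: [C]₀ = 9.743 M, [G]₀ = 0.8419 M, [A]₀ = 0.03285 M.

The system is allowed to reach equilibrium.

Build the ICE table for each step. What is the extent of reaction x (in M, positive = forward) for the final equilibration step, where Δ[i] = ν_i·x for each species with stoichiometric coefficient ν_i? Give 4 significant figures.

Q₀ = 6.7837e-06 vs Keq = 2.2090e-04 ⇒ Q<K, forward
Step 1:
                    C           G           A
  I             9.743      0.8419     0.03285
  C           -0.1091      0.1637      0.1091
  E             9.634       1.006       0.142
  solve Keq expr → x = 0.05457; check Q = 2.2090e-04

x = 0.05457 M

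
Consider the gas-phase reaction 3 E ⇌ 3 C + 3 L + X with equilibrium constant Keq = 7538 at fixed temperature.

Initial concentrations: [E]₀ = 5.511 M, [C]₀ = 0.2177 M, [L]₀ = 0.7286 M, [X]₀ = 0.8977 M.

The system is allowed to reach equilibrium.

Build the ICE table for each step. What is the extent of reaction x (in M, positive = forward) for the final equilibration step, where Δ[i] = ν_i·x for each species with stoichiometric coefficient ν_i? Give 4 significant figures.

x = 1.37 M

Q₀ = 2.1403e-05 vs Keq = 7538 ⇒ Q<K, forward
Step 1:
                   E          C          L          X
  init         5.511     0.2177     0.7286     0.8977
  Δ           -4.109      4.109      4.109       1.37
  eq           1.402      4.326      4.837      2.267
  solve Keq expr → x = 1.37; check Q = 7538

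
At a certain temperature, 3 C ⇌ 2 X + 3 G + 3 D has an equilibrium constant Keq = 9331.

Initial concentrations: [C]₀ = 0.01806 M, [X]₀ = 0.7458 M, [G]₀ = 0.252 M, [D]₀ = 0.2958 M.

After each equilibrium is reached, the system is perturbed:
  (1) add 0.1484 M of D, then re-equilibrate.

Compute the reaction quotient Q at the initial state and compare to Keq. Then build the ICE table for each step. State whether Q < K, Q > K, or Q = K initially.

Q₀ = 39.11 vs Keq = 9331 ⇒ Q<K, forward
Step 1:
                    C           X           G           D
  init        0.01806      0.7458       0.252      0.2958
  Δ          -0.01479    0.009863     0.01479     0.01479
  eq         0.003265      0.7557      0.2668      0.3106
  solve Keq expr → x = 0.004932; check Q = 9331
Then add 0.1484 M of D.
Step 2:
                    C           X           G           D
  init       0.003265      0.7557      0.2668       0.459
  Δ          0.001513   -0.001009   -0.001513   -0.001513
  eq         0.004778      0.7547      0.2653      0.4575
  solve Keq expr → x = -5.0426e-04; check Q = 9331

Q₀ = 39.11; Q < K (proceeds forward)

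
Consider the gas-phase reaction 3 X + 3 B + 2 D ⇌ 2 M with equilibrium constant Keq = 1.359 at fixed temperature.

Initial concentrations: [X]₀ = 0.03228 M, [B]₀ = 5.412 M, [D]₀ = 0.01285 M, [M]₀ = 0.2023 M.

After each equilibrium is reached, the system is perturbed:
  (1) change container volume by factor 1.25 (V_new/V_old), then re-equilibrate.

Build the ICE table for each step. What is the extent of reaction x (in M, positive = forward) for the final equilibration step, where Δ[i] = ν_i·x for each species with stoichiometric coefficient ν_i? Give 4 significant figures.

Q₀ = 4.6485e+04 vs Keq = 1.359 ⇒ Q>K, reverse
Step 1:
                  X         B         D         M
  Initial   0.03228     5.412   0.01285    0.2023
  Change     0.1372    0.1372   0.09144  -0.09144
  Equil      0.1694     5.549    0.1043    0.1109
  solve Keq expr → x = -0.04572; check Q = 1.359
Then change container volume by factor 1.25 (V_new/V_old).
Step 2:
                  X         B         D         M
  Initial    0.1356     4.439   0.08344   0.08868
  Change    0.02566   0.02566   0.01711  -0.01711
  Equil      0.1612     4.465    0.1005   0.07158
  solve Keq expr → x = -0.008553; check Q = 1.359

x = -0.008553 M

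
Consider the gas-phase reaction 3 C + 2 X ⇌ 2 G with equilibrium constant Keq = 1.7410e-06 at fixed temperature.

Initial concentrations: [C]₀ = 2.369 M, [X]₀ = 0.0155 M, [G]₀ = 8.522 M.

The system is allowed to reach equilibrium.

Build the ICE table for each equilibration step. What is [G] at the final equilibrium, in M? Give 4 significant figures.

[G]_eq = 0.5685 M

Q₀ = 2.2737e+04 vs Keq = 1.7410e-06 ⇒ Q>K, reverse
Step 1:
                  C         X         G
  init        2.369    0.0155     8.522
  Δ           11.93     7.953    -7.953
  eq           14.3     7.969    0.5685
  solve Keq expr → x = -3.977; check Q = 1.7410e-06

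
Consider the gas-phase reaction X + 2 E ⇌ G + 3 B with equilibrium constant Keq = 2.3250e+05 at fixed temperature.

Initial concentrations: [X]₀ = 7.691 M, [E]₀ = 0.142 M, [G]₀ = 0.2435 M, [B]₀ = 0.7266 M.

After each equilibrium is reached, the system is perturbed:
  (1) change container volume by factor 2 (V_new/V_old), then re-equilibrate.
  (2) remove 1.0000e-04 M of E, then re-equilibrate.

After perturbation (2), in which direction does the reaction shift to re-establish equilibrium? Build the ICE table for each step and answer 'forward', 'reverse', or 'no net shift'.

Direction: reverse

Q₀ = 0.6023 vs Keq = 2.3250e+05 ⇒ Q<K, forward
Step 1:
                    X           E           G           B
  I             7.691       0.142      0.2435      0.7266
  C          -0.07081     -0.1416     0.07081      0.2124
  E              7.62  3.8327e-04      0.3143       0.939
  solve Keq expr → x = 0.07081; check Q = 2.3250e+05
Then change container volume by factor 2 (V_new/V_old).
Step 2:
                    X           E           G           B
  I              3.81  1.9163e-04      0.1572      0.4695
  C       -2.8039e-05 -5.6079e-05  2.8039e-05  8.4118e-05
  E              3.81  1.3555e-04      0.1572      0.4696
  solve Keq expr → x = 2.8039e-05; check Q = 2.3250e+05
Then remove 1.0000e-04 M of E.
Step 3:
                    X           E           G           B
  I              3.81  3.5554e-05      0.1572      0.4696
  C        4.9956e-05  9.9913e-05 -4.9956e-05 -1.4987e-04
  E              3.81  1.3547e-04      0.1571      0.4694
  solve Keq expr → x = -4.9956e-05; check Q = 2.3250e+05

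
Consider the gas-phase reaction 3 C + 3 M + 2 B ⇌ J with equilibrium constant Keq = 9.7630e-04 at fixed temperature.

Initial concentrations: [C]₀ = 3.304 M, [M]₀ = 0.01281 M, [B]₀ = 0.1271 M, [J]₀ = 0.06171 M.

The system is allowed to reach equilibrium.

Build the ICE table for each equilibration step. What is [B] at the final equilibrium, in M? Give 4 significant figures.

Q₀ = 5.0384e+04 vs Keq = 9.7630e-04 ⇒ Q>K, reverse
Step 1:
                    C           M           B           J
  init          3.304     0.01281      0.1271     0.06171
  Δ            0.1851      0.1851      0.1234    -0.06169
  eq            3.489      0.1979      0.2505  2.0159e-05
  solve Keq expr → x = -0.06169; check Q = 9.7630e-04

[B]_eq = 0.2505 M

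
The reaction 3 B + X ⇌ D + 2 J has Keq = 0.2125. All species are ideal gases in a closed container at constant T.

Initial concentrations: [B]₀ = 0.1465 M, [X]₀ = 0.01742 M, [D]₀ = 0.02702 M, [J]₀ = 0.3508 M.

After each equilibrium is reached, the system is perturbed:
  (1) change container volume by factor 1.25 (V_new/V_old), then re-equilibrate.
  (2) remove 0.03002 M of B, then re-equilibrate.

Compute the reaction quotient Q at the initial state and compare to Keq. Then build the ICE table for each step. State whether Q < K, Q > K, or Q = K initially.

Q₀ = 60.71; Q > K (proceeds reverse)

Q₀ = 60.71 vs Keq = 0.2125 ⇒ Q>K, reverse
Step 1:
                    B           X           D           J
  I            0.1465     0.01742     0.02702      0.3508
  C           0.07759     0.02586    -0.02586    -0.05173
  E            0.2241     0.04328    0.001157      0.2991
  solve Keq expr → x = -0.02586; check Q = 0.2125
Then change container volume by factor 1.25 (V_new/V_old).
Step 2:
                    B           X           D           J
  I            0.1793     0.03463  9.2569e-04      0.2393
  C        5.1838e-04  1.7279e-04 -1.7279e-04 -3.4559e-04
  E            0.1798      0.0348  7.5290e-04      0.2389
  solve Keq expr → x = -1.7279e-04; check Q = 0.2125
Then remove 0.03002 M of B.
Step 3:
                    B           X           D           J
  I            0.1498      0.0348  7.5290e-04      0.2389
  C        9.1062e-04  3.0354e-04 -3.0354e-04 -6.0708e-04
  E            0.1507      0.0351  4.4936e-04      0.2383
  solve Keq expr → x = -3.0354e-04; check Q = 0.2125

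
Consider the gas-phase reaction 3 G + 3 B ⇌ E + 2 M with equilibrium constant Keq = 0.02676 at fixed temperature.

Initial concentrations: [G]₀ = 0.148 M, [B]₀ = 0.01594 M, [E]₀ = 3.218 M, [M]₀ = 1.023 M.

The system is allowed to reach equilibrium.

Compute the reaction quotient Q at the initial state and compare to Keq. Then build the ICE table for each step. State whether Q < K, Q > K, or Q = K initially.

Q₀ = 2.5650e+08; Q > K (proceeds reverse)

Q₀ = 2.5650e+08 vs Keq = 0.02676 ⇒ Q>K, reverse
Step 1:
                  G         B         E         M
  I           0.148   0.01594     3.218     1.023
  C           1.216     1.216   -0.4053   -0.8106
  E           1.364     1.232     2.813    0.2124
  solve Keq expr → x = -0.4053; check Q = 0.02676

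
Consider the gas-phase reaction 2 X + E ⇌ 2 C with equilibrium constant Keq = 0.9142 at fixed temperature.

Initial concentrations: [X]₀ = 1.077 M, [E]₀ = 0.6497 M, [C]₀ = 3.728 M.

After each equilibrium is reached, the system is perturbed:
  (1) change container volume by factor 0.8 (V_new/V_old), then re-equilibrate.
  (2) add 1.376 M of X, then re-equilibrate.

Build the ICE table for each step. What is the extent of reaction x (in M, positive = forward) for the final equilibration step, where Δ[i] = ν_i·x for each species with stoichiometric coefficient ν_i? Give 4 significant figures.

Q₀ = 18.44 vs Keq = 0.9142 ⇒ Q>K, reverse
Step 1:
                  X         E         C
  I           1.077    0.6497     3.728
  C           1.237    0.6184    -1.237
  E           2.314     1.268     2.491
  solve Keq expr → x = -0.6184; check Q = 0.9142
Then change container volume by factor 0.8 (V_new/V_old).
Step 2:
                  X         E         C
  I           2.892     1.585     3.114
  C         -0.1345  -0.06724    0.1345
  E           2.758     1.518     3.249
  solve Keq expr → x = 0.06724; check Q = 0.9142
Then add 1.376 M of X.
Step 3:
                  X         E         C
  I           4.134     1.518     3.249
  C         -0.5576   -0.2788    0.5576
  E           3.576     1.239     3.806
  solve Keq expr → x = 0.2788; check Q = 0.9142

x = 0.2788 M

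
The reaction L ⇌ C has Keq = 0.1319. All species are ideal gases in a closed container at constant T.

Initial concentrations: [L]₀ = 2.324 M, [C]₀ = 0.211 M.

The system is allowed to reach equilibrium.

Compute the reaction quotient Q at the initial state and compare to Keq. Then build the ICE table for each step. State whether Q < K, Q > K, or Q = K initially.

Q₀ = 0.09079 vs Keq = 0.1319 ⇒ Q<K, forward
Step 1:
                   L          C
  Initial      2.324      0.211
  Change     -0.0844     0.0844
  Equil         2.24     0.2954
  solve Keq expr → x = 0.0844; check Q = 0.1319

Q₀ = 0.09079; Q < K (proceeds forward)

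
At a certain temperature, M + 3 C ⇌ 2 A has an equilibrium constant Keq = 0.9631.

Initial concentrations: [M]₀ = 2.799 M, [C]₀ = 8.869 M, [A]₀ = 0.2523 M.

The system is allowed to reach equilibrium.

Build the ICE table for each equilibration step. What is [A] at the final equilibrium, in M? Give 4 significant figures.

Q₀ = 3.2599e-05 vs Keq = 0.9631 ⇒ Q<K, forward
Step 1:
                   M          C          A
  Initial      2.799      8.869     0.2523
  Change      -2.001     -6.003      4.002
  Equil       0.7981      2.866      4.254
  solve Keq expr → x = 2.001; check Q = 0.9631

[A]_eq = 4.254 M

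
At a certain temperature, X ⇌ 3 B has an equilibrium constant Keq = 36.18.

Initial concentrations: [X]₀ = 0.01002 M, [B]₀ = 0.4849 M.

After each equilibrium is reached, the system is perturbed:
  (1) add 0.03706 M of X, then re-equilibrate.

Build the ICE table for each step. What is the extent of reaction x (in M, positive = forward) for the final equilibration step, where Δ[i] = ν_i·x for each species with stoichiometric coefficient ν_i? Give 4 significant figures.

x = 0.03441 M

Q₀ = 11.38 vs Keq = 36.18 ⇒ Q<K, forward
Step 1:
                   X          B
  Initial    0.01002     0.4849
  Change   -0.006475    0.01942
  Equil     0.003545     0.5043
  solve Keq expr → x = 0.006475; check Q = 36.18
Then add 0.03706 M of X.
Step 2:
                   X          B
  Initial    0.04061     0.5043
  Change    -0.03441     0.1032
  Equil     0.006198     0.6075
  solve Keq expr → x = 0.03441; check Q = 36.18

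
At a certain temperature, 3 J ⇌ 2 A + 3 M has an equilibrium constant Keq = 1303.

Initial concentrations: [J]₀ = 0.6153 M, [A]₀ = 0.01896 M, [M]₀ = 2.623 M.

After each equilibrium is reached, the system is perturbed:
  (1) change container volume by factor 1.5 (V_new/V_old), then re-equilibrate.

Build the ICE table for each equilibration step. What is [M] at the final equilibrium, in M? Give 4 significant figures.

Q₀ = 0.02785 vs Keq = 1303 ⇒ Q<K, forward
Step 1:
                    J           A           M
  I            0.6153     0.01896       2.623
  C           -0.4777      0.3185      0.4777
  E            0.1376      0.3374       3.101
  solve Keq expr → x = 0.1592; check Q = 1303
Then change container volume by factor 1.5 (V_new/V_old).
Step 2:
                    J           A           M
  I           0.09173       0.225       2.067
  C          -0.01854     0.01236     0.01854
  E           0.07319      0.2373       2.086
  solve Keq expr → x = 0.006179; check Q = 1303

[M]_eq = 2.086 M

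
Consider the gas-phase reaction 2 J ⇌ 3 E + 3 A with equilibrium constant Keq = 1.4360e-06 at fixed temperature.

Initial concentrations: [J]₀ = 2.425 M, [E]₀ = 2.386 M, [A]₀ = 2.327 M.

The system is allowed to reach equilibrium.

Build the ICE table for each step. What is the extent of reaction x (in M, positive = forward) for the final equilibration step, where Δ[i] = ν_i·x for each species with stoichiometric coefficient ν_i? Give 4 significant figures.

Q₀ = 29.11 vs Keq = 1.4360e-06 ⇒ Q>K, reverse
Step 1:
                  J         E         A
  Initial     2.425     2.386     2.327
  Change      1.458    -2.187    -2.187
  Equil       3.883     0.199      0.14
  solve Keq expr → x = -0.729; check Q = 1.4360e-06

x = -0.729 M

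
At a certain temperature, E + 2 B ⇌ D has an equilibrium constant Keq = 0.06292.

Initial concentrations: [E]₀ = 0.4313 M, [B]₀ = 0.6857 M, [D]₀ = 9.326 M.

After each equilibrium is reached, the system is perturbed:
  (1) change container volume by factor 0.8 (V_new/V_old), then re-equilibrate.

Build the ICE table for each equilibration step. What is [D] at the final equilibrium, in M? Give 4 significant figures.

[D]_eq = 8.847 M

Q₀ = 45.99 vs Keq = 0.06292 ⇒ Q>K, reverse
Step 1:
                    E           B           D
  init         0.4313      0.6857       9.326
  Δ             2.615       5.231      -2.615
  eq            3.047       5.917       6.711
  solve Keq expr → x = -2.615; check Q = 0.06292
Then change container volume by factor 0.8 (V_new/V_old).
Step 2:
                    E           B           D
  init          3.808       7.396       8.388
  Δ           -0.4585     -0.9171      0.4585
  eq             3.35       6.479       8.847
  solve Keq expr → x = 0.4585; check Q = 0.06292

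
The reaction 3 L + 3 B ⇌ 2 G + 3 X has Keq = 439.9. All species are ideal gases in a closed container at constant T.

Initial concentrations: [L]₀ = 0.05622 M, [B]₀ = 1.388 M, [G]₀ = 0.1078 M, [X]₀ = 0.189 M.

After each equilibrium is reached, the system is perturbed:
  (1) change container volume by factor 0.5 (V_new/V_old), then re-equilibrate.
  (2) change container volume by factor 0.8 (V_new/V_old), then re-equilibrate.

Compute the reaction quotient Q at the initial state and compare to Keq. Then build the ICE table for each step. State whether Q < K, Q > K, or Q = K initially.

Q₀ = 0.1651 vs Keq = 439.9 ⇒ Q<K, forward
Step 1:
                   L          B          G          X
  init       0.05622      1.388     0.1078      0.189
  Δ         -0.04986   -0.04986    0.03324    0.04986
  eq        0.006359      1.338      0.141     0.2389
  solve Keq expr → x = 0.01662; check Q = 439.9
Then change container volume by factor 0.5 (V_new/V_old).
Step 2:
                   L          B          G          X
  init       0.01272      2.676     0.2821     0.4777
  Δ        -0.002521  -0.002521   0.001681   0.002521
  eq          0.0102      2.674     0.2838     0.4802
  solve Keq expr → x = 8.4026e-04; check Q = 439.9
Then change container volume by factor 0.8 (V_new/V_old).
Step 3:
                   L          B          G          X
  init       0.01275      3.342     0.3547     0.6003
  Δ       -8.8024e-04 -8.8024e-04 5.8683e-04 8.8024e-04
  eq         0.01187      3.341     0.3553     0.6012
  solve Keq expr → x = 2.9341e-04; check Q = 439.9

Q₀ = 0.1651; Q < K (proceeds forward)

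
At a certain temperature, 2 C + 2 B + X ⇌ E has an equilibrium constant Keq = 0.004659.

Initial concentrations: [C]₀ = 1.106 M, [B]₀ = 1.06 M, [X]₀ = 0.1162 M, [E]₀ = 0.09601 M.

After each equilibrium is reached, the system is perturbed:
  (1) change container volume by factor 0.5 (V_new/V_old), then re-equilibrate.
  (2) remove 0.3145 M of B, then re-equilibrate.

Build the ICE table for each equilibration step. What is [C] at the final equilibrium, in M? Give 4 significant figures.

[C]_eq = 2.5 M

Q₀ = 0.6012 vs Keq = 0.004659 ⇒ Q>K, reverse
Step 1:
                    C           B           X           E
  init          1.106        1.06      0.1162     0.09601
  Δ            0.1869      0.1869     0.09347    -0.09347
  eq            1.293       1.247      0.2097    0.002539
  solve Keq expr → x = -0.09347; check Q = 0.004659
Then change container volume by factor 0.5 (V_new/V_old).
Step 2:
                    C           B           X           E
  init          2.586       2.494      0.4193    0.005078
  Δ           -0.1086     -0.1086     -0.0543      0.0543
  eq            2.477       2.385       0.365     0.05938
  solve Keq expr → x = 0.0543; check Q = 0.004659
Then remove 0.3145 M of B.
Step 3:
                    C           B           X           E
  init          2.477       2.071       0.365     0.05938
  Δ            0.0227      0.0227     0.01135    -0.01135
  eq              2.5       2.093      0.3764     0.04803
  solve Keq expr → x = -0.01135; check Q = 0.004659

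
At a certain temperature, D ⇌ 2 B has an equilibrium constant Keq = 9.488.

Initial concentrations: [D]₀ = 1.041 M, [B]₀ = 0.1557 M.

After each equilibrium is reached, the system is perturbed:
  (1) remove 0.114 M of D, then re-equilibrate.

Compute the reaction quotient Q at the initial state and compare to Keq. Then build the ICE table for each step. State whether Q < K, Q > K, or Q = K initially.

Q₀ = 0.02329; Q < K (proceeds forward)

Q₀ = 0.02329 vs Keq = 9.488 ⇒ Q<K, forward
Step 1:
                  D         B
  I           1.041    0.1557
  C         -0.7512     1.502
  E          0.2898     1.658
  solve Keq expr → x = 0.7512; check Q = 9.488
Then remove 0.114 M of D.
Step 2:
                  D         B
  I          0.1758     1.658
  C         0.06825   -0.1365
  E           0.244     1.522
  solve Keq expr → x = -0.06825; check Q = 9.488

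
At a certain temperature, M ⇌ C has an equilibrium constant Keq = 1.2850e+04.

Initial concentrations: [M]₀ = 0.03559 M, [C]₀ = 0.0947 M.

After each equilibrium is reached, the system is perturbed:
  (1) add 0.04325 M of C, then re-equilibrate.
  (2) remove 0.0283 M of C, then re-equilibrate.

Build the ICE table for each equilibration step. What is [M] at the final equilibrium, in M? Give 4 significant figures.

Q₀ = 2.661 vs Keq = 1.2850e+04 ⇒ Q<K, forward
Step 1:
                  M         C
  Initial   0.03559    0.0947
  Change   -0.03558   0.03558
  Equil   1.0139e-05    0.1303
  solve Keq expr → x = 0.03558; check Q = 1.2850e+04
Then add 0.04325 M of C.
Step 2:
                  M         C
  Initial 1.0139e-05    0.1735
  Change  3.3655e-06 -3.3655e-06
  Equil   1.3504e-05    0.1735
  solve Keq expr → x = -3.3655e-06; check Q = 1.2850e+04
Then remove 0.0283 M of C.
Step 3:
                  M         C
  Initial 1.3504e-05    0.1452
  Change  -2.2022e-06 2.2022e-06
  Equil   1.1302e-05    0.1452
  solve Keq expr → x = 2.2022e-06; check Q = 1.2850e+04

[M]_eq = 1.1302e-05 M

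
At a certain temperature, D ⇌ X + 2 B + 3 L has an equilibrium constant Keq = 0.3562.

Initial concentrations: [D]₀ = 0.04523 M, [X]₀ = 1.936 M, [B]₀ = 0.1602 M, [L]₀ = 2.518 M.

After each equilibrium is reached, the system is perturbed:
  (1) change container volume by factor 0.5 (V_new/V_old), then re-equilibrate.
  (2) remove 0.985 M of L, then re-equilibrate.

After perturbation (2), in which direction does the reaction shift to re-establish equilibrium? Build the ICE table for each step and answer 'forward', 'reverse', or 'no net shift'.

Q₀ = 17.54 vs Keq = 0.3562 ⇒ Q>K, reverse
Step 1:
                   D          X          B          L
  init       0.04523      1.936     0.1602      2.518
  Δ          0.06029   -0.06029    -0.1206    -0.1809
  eq          0.1055      1.876    0.03962      2.337
  solve Keq expr → x = -0.06029; check Q = 0.3562
Then change container volume by factor 0.5 (V_new/V_old).
Step 2:
                   D          X          B          L
  init         0.211      3.751    0.07924      4.674
  Δ          0.03184   -0.03184   -0.06367   -0.09551
  eq          0.2429       3.72    0.01557      4.579
  solve Keq expr → x = -0.03184; check Q = 0.3562
Then remove 0.985 M of L.
Step 3:
                   D          X          B          L
  init        0.2429       3.72    0.01557      3.594
  Δ        -0.003284   0.003284   0.006567   0.009851
  eq          0.2396      3.723    0.02213      3.604
  solve Keq expr → x = 0.003284; check Q = 0.3562

Direction: forward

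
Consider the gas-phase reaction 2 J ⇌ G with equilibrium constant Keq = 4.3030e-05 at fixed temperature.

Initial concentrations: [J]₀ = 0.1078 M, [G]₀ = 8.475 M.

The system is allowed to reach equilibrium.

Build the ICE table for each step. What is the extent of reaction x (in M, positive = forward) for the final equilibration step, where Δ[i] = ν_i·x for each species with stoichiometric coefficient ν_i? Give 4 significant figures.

Q₀ = 729.3 vs Keq = 4.3030e-05 ⇒ Q>K, reverse
Step 1:
                   J          G
  init        0.1078      8.475
  Δ            16.93     -8.463
  eq           17.03    0.01248
  solve Keq expr → x = -8.463; check Q = 4.3030e-05

x = -8.463 M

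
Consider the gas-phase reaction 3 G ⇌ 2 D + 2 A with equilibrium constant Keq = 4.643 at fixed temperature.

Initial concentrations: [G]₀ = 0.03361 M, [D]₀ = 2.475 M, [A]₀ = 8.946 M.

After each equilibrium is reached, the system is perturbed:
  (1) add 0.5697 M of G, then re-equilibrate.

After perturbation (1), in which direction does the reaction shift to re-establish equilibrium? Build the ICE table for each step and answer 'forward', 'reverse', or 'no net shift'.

Q₀ = 1.2912e+07 vs Keq = 4.643 ⇒ Q>K, reverse
Step 1:
                  G         D         A
  init      0.03361     2.475     8.946
  Δ           2.233    -1.489    -1.489
  eq          2.267    0.9862     7.457
  solve Keq expr → x = -0.7444; check Q = 4.643
Then add 0.5697 M of G.
Step 2:
                  G         D         A
  init        2.837    0.9862     7.457
  Δ         -0.2658    0.1772    0.1772
  eq          2.571     1.163     7.634
  solve Keq expr → x = 0.08859; check Q = 4.643

Direction: forward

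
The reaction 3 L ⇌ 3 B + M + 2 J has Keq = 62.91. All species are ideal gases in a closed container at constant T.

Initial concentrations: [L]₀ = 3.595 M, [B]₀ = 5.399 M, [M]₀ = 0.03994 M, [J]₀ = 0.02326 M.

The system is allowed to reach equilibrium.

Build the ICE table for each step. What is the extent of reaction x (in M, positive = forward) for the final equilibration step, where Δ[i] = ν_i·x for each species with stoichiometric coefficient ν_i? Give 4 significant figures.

Q₀ = 7.3193e-05 vs Keq = 62.91 ⇒ Q<K, forward
Step 1:
                   L          B          M          J
  Initial      3.595      5.399    0.03994    0.02326
  Change      -1.805      1.805     0.6016      1.203
  Equil         1.79      7.204     0.6416      1.227
  solve Keq expr → x = 0.6016; check Q = 62.91

x = 0.6016 M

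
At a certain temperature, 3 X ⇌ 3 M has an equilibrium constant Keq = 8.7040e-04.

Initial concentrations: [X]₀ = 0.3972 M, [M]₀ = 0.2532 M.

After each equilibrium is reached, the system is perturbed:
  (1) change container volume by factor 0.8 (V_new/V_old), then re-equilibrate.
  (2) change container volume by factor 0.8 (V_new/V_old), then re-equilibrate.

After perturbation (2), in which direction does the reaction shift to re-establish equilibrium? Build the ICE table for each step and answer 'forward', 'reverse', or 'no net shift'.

Q₀ = 0.259 vs Keq = 8.7040e-04 ⇒ Q>K, reverse
Step 1:
                   X          M
  I           0.3972     0.2532
  C           0.1965    -0.1965
  E           0.5937    0.05669
  solve Keq expr → x = -0.0655; check Q = 8.7040e-04
Then change container volume by factor 0.8 (V_new/V_old).
Step 2:
                   X          M
  I           0.7421    0.07086
  C                0          0
  E           0.7421    0.07086
  solve Keq expr → x = 0; check Q = 8.7040e-04
Then change container volume by factor 0.8 (V_new/V_old).
Step 3:
                   X          M
  I           0.9277    0.08857
  C                0          0
  E           0.9277    0.08857
  solve Keq expr → x = 0; check Q = 8.7040e-04

Direction: no net shift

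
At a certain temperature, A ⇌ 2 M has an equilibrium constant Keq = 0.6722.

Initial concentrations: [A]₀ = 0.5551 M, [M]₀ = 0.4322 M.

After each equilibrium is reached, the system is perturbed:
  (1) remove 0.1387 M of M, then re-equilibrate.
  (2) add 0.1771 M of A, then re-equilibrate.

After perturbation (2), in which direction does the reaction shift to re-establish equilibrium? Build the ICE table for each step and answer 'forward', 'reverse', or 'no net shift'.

Direction: forward

Q₀ = 0.3365 vs Keq = 0.6722 ⇒ Q<K, forward
Step 1:
                  A         M
  Initial    0.5551    0.4322
  Change   -0.06955    0.1391
  Equil      0.4855    0.5713
  solve Keq expr → x = 0.06955; check Q = 0.6722
Then remove 0.1387 M of M.
Step 2:
                  A         M
  Initial    0.4855    0.4326
  Change   -0.05324    0.1065
  Equil      0.4323    0.5391
  solve Keq expr → x = 0.05324; check Q = 0.6722
Then add 0.1771 M of A.
Step 3:
                  A         M
  Initial    0.6094    0.5391
  Change   -0.03984   0.07969
  Equil      0.5696    0.6188
  solve Keq expr → x = 0.03984; check Q = 0.6722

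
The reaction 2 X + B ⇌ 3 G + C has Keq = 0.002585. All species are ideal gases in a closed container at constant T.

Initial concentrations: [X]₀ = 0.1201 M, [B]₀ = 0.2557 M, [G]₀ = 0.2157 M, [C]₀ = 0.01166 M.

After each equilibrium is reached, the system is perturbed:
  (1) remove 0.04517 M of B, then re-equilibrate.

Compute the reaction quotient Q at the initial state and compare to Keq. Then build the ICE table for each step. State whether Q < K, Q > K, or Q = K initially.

Q₀ = 0.03173; Q > K (proceeds reverse)

Q₀ = 0.03173 vs Keq = 0.002585 ⇒ Q>K, reverse
Step 1:
                    X           B           G           C
  I            0.1201      0.2557      0.2157     0.01166
  C           0.01924    0.009619    -0.02886   -0.009619
  E            0.1393      0.2653      0.1868    0.002041
  solve Keq expr → x = -0.009619; check Q = 0.002585
Then remove 0.04517 M of B.
Step 2:
                    X           B           G           C
  I            0.1393      0.2201      0.1868    0.002041
  C        6.0987e-04  3.0493e-04 -9.1480e-04 -3.0493e-04
  E            0.1399      0.2205      0.1859    0.001736
  solve Keq expr → x = -3.0493e-04; check Q = 0.002585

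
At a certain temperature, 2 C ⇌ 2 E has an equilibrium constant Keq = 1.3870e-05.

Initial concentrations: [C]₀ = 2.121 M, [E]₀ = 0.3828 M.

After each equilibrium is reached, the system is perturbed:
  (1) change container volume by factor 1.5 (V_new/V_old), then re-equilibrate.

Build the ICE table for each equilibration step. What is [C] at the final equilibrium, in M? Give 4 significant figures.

[C]_eq = 1.663 M

Q₀ = 0.03257 vs Keq = 1.3870e-05 ⇒ Q>K, reverse
Step 1:
                   C          E
  init         2.121     0.3828
  Δ           0.3735    -0.3735
  eq           2.495    0.00929
  solve Keq expr → x = -0.1868; check Q = 1.3870e-05
Then change container volume by factor 1.5 (V_new/V_old).
Step 2:
                   C          E
  init         1.663   0.006193
  Δ                0          0
  eq           1.663   0.006193
  solve Keq expr → x = 0; check Q = 1.3870e-05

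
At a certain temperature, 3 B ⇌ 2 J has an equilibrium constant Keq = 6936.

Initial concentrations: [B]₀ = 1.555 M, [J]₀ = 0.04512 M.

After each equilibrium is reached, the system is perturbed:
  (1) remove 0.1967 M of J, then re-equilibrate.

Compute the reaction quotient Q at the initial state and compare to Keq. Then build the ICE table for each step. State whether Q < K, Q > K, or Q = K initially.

Q₀ = 5.4144e-04; Q < K (proceeds forward)

Q₀ = 5.4144e-04 vs Keq = 6936 ⇒ Q<K, forward
Step 1:
                   B          J
  I            1.555    0.04512
  C           -1.501      1.001
  E          0.05402      1.046
  solve Keq expr → x = 0.5003; check Q = 6936
Then remove 0.1967 M of J.
Step 2:
                   B          J
  I          0.05402     0.8491
  C        -0.006838   0.004559
  E          0.04719     0.8536
  solve Keq expr → x = 0.002279; check Q = 6936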